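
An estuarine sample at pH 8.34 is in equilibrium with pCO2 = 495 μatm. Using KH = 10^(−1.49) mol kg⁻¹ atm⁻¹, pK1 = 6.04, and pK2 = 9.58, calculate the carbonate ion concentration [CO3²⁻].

[CO3²⁻] = 0.184 mmol/kg

[CO2*] = KH · pCO2 = 10^(−1.49) × 495×10^-6 = 1.602×10^-5 mol/kg
α₀ = 1/(1 + K1/[H⁺] + K1K2/[H⁺]²) = 1/(1 + 10^+2.30 + 10^+1.06) = 0.004717
DIC = [CO2*]/α₀ = 1.602×10^-5 / 0.004717 = 3.396 mmol/kg
[CO3²⁻] = α₂·DIC; α₂ = 0.05416, so [CO3²⁻] = 0.05416 × 3.396 = 0.184 mmol/kg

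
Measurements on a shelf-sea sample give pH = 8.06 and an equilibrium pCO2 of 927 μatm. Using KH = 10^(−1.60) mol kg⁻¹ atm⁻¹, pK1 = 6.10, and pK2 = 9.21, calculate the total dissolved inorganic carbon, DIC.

DIC = 2.30 mmol/kg

[CO2*] = KH · pCO2 = 10^(−1.60) × 927×10^-6 = 2.329×10^-5 mol/kg
α₀ = 1/(1 + K1/[H⁺] + K1K2/[H⁺]²) = 1/(1 + 10^+1.96 + 10^+0.81) = 0.01014
DIC = [CO2*]/α₀ = 2.329×10^-5 / 0.01014 = 2.30 mmol/kg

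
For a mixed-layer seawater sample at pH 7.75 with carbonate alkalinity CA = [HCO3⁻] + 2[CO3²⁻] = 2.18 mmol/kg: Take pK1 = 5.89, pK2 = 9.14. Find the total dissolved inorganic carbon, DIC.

DIC = 2.13 mmol/kg

CA = [HCO3⁻] + 2[CO3²⁻] = (α₁ + 2α₂)·DIC
At pH 7.75: [H⁺]/K1 = 10^-1.86 = 0.013804, K2/[H⁺] = 10^-1.39 = 0.040738
α₁ = 1/(1 + 0.013804 + 0.040738) = 1/1.0545 = 0.9483; α₂ = α₁·K2/[H⁺] = 0.03863
α₁ + 2α₂ = 1.0255
DIC = CA / (α₁ + 2α₂) = 2.18 / 1.0255 = 2.13 mmol/kg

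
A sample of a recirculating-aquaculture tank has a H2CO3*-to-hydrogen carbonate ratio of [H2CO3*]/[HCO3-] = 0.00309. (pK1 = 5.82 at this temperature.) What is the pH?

From K1 = [H⁺][HCO3-]/[H2CO3*]:  pH = pK1 − log₁₀([H2CO3*]/[HCO3-])
log₁₀(0.00309) = -2.510
pH = 5.82 − (-2.510) = 8.33

pH = 8.33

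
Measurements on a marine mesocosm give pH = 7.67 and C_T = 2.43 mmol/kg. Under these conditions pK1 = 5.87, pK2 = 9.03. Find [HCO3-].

[HCO3⁻] = 2.29 mmol/kg

α₁ = 1 / (1 + [H⁺]/K1 + K2/[H⁺]) = 1 / (1 + 10^-1.80 + 10^-1.36)
   = 1 / (1 + 0.015849 + 0.043652) = 1/1.0595 = 0.9438
[HCO3⁻] = α₁ × DIC = 0.9438 × 2.43 = 2.29 mmol/kg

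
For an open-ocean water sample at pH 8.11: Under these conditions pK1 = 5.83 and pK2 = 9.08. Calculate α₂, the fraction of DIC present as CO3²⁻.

α₂ = 0.0963

α₂ = 1 / (1 + [H⁺]/K2 + [H⁺]²/(K1K2)) = 1 / (1 + 10^+0.97 + 10^-1.31)
   = 1 / (1 + 9.3325 + 0.048978) = 1/10.382 = 0.09633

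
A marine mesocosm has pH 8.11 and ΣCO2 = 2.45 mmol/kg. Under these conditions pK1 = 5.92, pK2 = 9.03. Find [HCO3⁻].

α₁ = 1 / (1 + [H⁺]/K1 + K2/[H⁺]) = 1 / (1 + 10^-2.19 + 10^-0.92)
   = 1 / (1 + 0.0064565 + 0.12023) = 1/1.1267 = 0.8876
[HCO3⁻] = α₁ × DIC = 0.8876 × 2.45 = 2.17 mmol/kg

[HCO3⁻] = 2.17 mmol/kg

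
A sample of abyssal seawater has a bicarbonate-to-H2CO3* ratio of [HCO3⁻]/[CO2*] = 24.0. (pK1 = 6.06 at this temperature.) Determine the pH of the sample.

pH = 7.44

From K1 = [H⁺][HCO3⁻]/[CO2*]:  pH = pK1 + log₁₀([HCO3⁻]/[CO2*])
log₁₀(24.0) = +1.380
pH = 6.06 + (+1.380) = 7.44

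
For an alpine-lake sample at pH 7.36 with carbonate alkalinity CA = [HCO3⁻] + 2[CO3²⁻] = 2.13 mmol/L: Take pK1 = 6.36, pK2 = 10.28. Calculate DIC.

DIC = 2.34 mmol/L

CA = [HCO3⁻] + 2[CO3²⁻] = (α₁ + 2α₂)·DIC
At pH 7.36: [H⁺]/K1 = 10^-1.00 = 0.10000, K2/[H⁺] = 10^-2.92 = 0.0012023
α₁ = 1/(1 + 0.10000 + 0.0012023) = 1/1.1012 = 0.9081; α₂ = α₁·K2/[H⁺] = 0.001092
α₁ + 2α₂ = 0.9103
DIC = CA / (α₁ + 2α₂) = 2.13 / 0.9103 = 2.34 mmol/L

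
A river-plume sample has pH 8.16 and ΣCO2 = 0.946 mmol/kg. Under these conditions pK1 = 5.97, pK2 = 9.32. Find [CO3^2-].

[CO3²⁻] = 0.0608 mmol/kg

α₂ = 1 / (1 + [H⁺]/K2 + [H⁺]²/(K1K2)) = 1 / (1 + 10^+1.16 + 10^-1.03)
   = 1 / (1 + 14.454 + 0.093325) = 1/15.548 = 0.06432
[CO3²⁻] = α₂ × DIC = 0.06432 × 0.946 = 0.0608 mmol/kg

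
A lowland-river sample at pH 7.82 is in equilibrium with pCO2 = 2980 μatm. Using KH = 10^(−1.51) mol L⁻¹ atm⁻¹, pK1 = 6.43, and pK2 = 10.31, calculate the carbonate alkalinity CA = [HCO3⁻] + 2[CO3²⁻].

[CO2*] = KH · pCO2 = 10^(−1.51) × 2980×10^-6 = 9.209×10^-5 mol/L
α₀ = 1/(1 + K1/[H⁺] + K1K2/[H⁺]²) = 1/(1 + 10^+1.39 + 10^-1.10) = 0.03902
DIC = [CO2*]/α₀ = 9.209×10^-5 / 0.03902 = 2.360 mmol/L
CA = (α₁ + 2α₂)·DIC = (0.9579 + 2×0.003100) × 2.360 = 2.28 mmol/L

CA = 2.28 mmol/L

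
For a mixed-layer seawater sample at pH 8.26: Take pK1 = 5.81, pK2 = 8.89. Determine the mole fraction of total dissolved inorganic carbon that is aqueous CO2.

α₀ = 0.00287

α₀ = 1 / (1 + K1/[H⁺] + K1K2/[H⁺]²) = 1 / (1 + 10^+2.45 + 10^+1.82)
   = 1 / (1 + 281.84 + 66.069) = 1/348.91 = 0.002866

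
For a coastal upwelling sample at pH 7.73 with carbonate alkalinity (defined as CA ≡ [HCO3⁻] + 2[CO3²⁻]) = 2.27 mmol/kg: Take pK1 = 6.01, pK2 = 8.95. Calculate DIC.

DIC = 2.19 mmol/kg

CA = [HCO3⁻] + 2[CO3²⁻] = (α₁ + 2α₂)·DIC
At pH 7.73: [H⁺]/K1 = 10^-1.72 = 0.019055, K2/[H⁺] = 10^-1.22 = 0.060256
α₁ = 1/(1 + 0.019055 + 0.060256) = 1/1.0793 = 0.9265; α₂ = α₁·K2/[H⁺] = 0.05583
α₁ + 2α₂ = 1.0382
DIC = CA / (α₁ + 2α₂) = 2.27 / 1.0382 = 2.19 mmol/kg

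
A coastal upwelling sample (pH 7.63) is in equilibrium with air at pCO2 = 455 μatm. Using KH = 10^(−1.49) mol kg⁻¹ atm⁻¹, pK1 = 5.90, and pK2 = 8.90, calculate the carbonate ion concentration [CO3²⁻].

[CO2*] = KH · pCO2 = 10^(−1.49) × 455×10^-6 = 1.472×10^-5 mol/kg
α₀ = 1/(1 + K1/[H⁺] + K1K2/[H⁺]²) = 1/(1 + 10^+1.73 + 10^+0.46) = 0.01736
DIC = [CO2*]/α₀ = 1.472×10^-5 / 0.01736 = 0.8479 mmol/kg
[CO3²⁻] = α₂·DIC; α₂ = 0.05008, so [CO3²⁻] = 0.05008 × 0.8479 = 0.0425 mmol/kg

[CO3²⁻] = 0.0425 mmol/kg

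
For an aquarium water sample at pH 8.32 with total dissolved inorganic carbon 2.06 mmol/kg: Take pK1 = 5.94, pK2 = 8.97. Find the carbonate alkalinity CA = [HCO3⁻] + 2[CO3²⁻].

CA = [HCO3⁻] + 2[CO3²⁻] = (α₁ + 2α₂)·DIC
At pH 8.32: [H⁺]/K1 = 10^-2.38 = 0.0041687, K2/[H⁺] = 10^-0.65 = 0.22387
α₁ = 1/(1 + 0.0041687 + 0.22387) = 1/1.2280 = 0.8143; α₂ = α₁·K2/[H⁺] = 0.1823
α₁ + 2α₂ = 1.1789
CA = 1.1789 × 2.06 = 2.43 mmol/kg

CA = 2.43 mmol/kg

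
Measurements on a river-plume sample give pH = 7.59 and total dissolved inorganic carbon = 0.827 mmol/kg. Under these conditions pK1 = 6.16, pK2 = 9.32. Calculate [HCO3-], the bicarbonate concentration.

α₁ = 1 / (1 + [H⁺]/K1 + K2/[H⁺]) = 1 / (1 + 10^-1.43 + 10^-1.73)
   = 1 / (1 + 0.037154 + 0.018621) = 1/1.0558 = 0.9472
[HCO3⁻] = α₁ × DIC = 0.9472 × 0.827 = 0.783 mmol/kg

[HCO3⁻] = 0.783 mmol/kg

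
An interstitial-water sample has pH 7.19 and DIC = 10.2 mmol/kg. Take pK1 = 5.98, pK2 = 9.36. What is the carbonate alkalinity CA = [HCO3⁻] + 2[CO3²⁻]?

CA = [HCO3⁻] + 2[CO3²⁻] = (α₁ + 2α₂)·DIC
At pH 7.19: [H⁺]/K1 = 10^-1.21 = 0.061660, K2/[H⁺] = 10^-2.17 = 0.0067608
α₁ = 1/(1 + 0.061660 + 0.0067608) = 1/1.0684 = 0.9360; α₂ = α₁·K2/[H⁺] = 0.006328
α₁ + 2α₂ = 0.9486
CA = 0.9486 × 10.2 = 9.68 mmol/kg

CA = 9.68 mmol/kg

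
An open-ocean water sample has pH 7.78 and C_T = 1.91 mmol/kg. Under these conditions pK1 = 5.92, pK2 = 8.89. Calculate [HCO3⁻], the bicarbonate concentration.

α₁ = 1 / (1 + [H⁺]/K1 + K2/[H⁺]) = 1 / (1 + 10^-1.86 + 10^-1.11)
   = 1 / (1 + 0.013804 + 0.077625) = 1/1.0914 = 0.9162
[HCO3⁻] = α₁ × DIC = 0.9162 × 1.91 = 1.75 mmol/kg

[HCO3⁻] = 1.75 mmol/kg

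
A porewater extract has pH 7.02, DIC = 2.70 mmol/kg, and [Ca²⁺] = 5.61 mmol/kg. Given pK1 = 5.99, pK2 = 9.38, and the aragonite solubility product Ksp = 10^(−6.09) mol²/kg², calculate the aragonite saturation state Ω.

Ω = 0.0741

α₂ = 1 / (1 + [H⁺]/K2 + [H⁺]²/(K1K2)) = 1 / (1 + 10^+2.36 + 10^+1.33)
   = 1 / (1 + 229.09 + 21.380) = 1/251.47 = 0.003977
[CO3²⁻] = α₂ × DIC = 0.003977 × 2.70 = 0.01074 mmol/kg = 10.74 μmol/kg
Ksp = 10^(−6.09) = 8.128×10^-7
Ω = [Ca²⁺][CO3²⁻]/Ksp = (5.61×10^-3)(1.074×10^-5) / 8.128×10^-7 = 0.0741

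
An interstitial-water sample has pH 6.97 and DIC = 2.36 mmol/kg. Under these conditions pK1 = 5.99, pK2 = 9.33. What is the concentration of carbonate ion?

[CO3²⁻] = 9.29 μmol/kg

α₂ = 1 / (1 + [H⁺]/K2 + [H⁺]²/(K1K2)) = 1 / (1 + 10^+2.36 + 10^+1.38)
   = 1 / (1 + 229.09 + 23.988) = 1/254.08 = 0.003936
[CO3²⁻] = α₂ × DIC = 0.003936 × 2.36 = 0.00929 mmol/kg = 9.29 μmol/kg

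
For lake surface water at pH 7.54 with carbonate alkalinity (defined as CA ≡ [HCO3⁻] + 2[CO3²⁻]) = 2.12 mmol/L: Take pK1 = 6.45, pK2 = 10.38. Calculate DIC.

CA = [HCO3⁻] + 2[CO3²⁻] = (α₁ + 2α₂)·DIC
At pH 7.54: [H⁺]/K1 = 10^-1.09 = 0.081283, K2/[H⁺] = 10^-2.84 = 0.0014454
α₁ = 1/(1 + 0.081283 + 0.0014454) = 1/1.0827 = 0.9236; α₂ = α₁·K2/[H⁺] = 0.001335
α₁ + 2α₂ = 0.9263
DIC = CA / (α₁ + 2α₂) = 2.12 / 0.9263 = 2.29 mmol/L

DIC = 2.29 mmol/L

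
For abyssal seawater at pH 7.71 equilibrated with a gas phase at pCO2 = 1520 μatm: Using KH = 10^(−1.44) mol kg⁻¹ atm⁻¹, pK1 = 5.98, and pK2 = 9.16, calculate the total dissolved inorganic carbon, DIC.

DIC = 3.12 mmol/kg

[CO2*] = KH · pCO2 = 10^(−1.44) × 1520×10^-6 = 5.519×10^-5 mol/kg
α₀ = 1/(1 + K1/[H⁺] + K1K2/[H⁺]²) = 1/(1 + 10^+1.73 + 10^+0.28) = 0.01767
DIC = [CO2*]/α₀ = 5.519×10^-5 / 0.01767 = 3.12 mmol/kg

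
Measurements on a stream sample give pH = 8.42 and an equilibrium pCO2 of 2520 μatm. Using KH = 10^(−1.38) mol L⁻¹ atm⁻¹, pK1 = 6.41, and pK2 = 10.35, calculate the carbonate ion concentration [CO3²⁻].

[CO2*] = KH · pCO2 = 10^(−1.38) × 2520×10^-6 = 1.051×10^-4 mol/L
α₀ = 1/(1 + K1/[H⁺] + K1K2/[H⁺]²) = 1/(1 + 10^+2.01 + 10^+0.08) = 0.009566
DIC = [CO2*]/α₀ = 1.051×10^-4 / 0.009566 = 10.98 mmol/L
[CO3²⁻] = α₂·DIC; α₂ = 0.01150, so [CO3²⁻] = 0.01150 × 10.98 = 0.126 mmol/L

[CO3²⁻] = 0.126 mmol/L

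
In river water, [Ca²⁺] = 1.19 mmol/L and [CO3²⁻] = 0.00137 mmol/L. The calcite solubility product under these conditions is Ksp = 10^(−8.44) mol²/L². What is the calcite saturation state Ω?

Ksp = 10^(−8.44) = 3.631×10^-9
Ω = [Ca²⁺][CO3²⁻]/Ksp = (1.19×10^-3)(0.00137×10^-3) / 3.631×10^-9 = 0.449

Ω = 0.449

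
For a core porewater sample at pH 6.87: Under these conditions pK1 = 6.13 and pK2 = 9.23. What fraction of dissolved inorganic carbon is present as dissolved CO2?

α₀ = 1 / (1 + K1/[H⁺] + K1K2/[H⁺]²) = 1 / (1 + 10^+0.74 + 10^-1.62)
   = 1 / (1 + 5.4954 + 0.023988) = 1/6.5194 = 0.1534

α₀ = 0.153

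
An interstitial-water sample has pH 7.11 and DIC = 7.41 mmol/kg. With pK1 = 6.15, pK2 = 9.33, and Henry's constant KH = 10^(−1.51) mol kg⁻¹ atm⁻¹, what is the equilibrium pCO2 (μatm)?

α₀ = 1 / (1 + K1/[H⁺] + K1K2/[H⁺]²) = 1 / (1 + 10^+0.96 + 10^-1.26)
   = 1 / (1 + 9.1201 + 0.054954) = 1/10.175 = 0.09828
[CO2*] = α₀ × DIC = 0.09828 × 7.41 = 0.7283 mmol/kg
pCO2 = [CO2*]/KH = 7.283×10^-4 / 3.090×10^-2 = 2.36×10^4 μatm

pCO2 = 2.36×10^4 μatm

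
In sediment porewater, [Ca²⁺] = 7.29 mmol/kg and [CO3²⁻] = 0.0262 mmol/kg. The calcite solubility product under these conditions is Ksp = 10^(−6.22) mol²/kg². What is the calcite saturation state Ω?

Ω = 0.317

Ksp = 10^(−6.22) = 6.026×10^-7
Ω = [Ca²⁺][CO3²⁻]/Ksp = (7.29×10^-3)(0.0262×10^-3) / 6.026×10^-7 = 0.317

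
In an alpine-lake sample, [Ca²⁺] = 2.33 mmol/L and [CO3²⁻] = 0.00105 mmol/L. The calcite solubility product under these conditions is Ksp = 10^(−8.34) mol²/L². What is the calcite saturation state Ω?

Ω = 0.535

Ksp = 10^(−8.34) = 4.571×10^-9
Ω = [Ca²⁺][CO3²⁻]/Ksp = (2.33×10^-3)(0.00105×10^-3) / 4.571×10^-9 = 0.535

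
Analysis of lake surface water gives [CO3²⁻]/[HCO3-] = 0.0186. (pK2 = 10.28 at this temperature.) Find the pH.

pH = 8.55

From K2 = [H⁺][CO3²⁻]/[HCO3-]:  pH = pK2 + log₁₀([CO3²⁻]/[HCO3-])
log₁₀(0.0186) = -1.730
pH = 10.28 + (-1.730) = 8.55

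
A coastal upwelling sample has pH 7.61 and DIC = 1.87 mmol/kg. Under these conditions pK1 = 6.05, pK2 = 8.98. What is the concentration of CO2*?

[CO2*] = 0.0481 mmol/kg

α₀ = 1 / (1 + K1/[H⁺] + K1K2/[H⁺]²) = 1 / (1 + 10^+1.56 + 10^+0.19)
   = 1 / (1 + 36.308 + 1.5488) = 1/38.857 = 0.02574
[CO2*] = α₀ × DIC = 0.02574 × 1.87 = 0.0481 mmol/kg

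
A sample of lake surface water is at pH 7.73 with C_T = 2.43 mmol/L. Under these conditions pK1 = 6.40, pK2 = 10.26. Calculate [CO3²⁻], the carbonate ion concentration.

[CO3²⁻] = 6.83 μmol/L

α₂ = 1 / (1 + [H⁺]/K2 + [H⁺]²/(K1K2)) = 1 / (1 + 10^+2.53 + 10^+1.20)
   = 1 / (1 + 338.84 + 15.849) = 1/355.69 = 0.002811
[CO3²⁻] = α₂ × DIC = 0.002811 × 2.43 = 0.00683 mmol/L = 6.83 μmol/L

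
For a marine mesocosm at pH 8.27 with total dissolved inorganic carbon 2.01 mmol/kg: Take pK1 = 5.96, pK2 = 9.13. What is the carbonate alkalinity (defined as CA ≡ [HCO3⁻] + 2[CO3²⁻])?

CA = 2.24 mmol/kg

CA = [HCO3⁻] + 2[CO3²⁻] = (α₁ + 2α₂)·DIC
At pH 8.27: [H⁺]/K1 = 10^-2.31 = 0.0048978, K2/[H⁺] = 10^-0.86 = 0.13804
α₁ = 1/(1 + 0.0048978 + 0.13804) = 1/1.1429 = 0.8749; α₂ = α₁·K2/[H⁺] = 0.1208
α₁ + 2α₂ = 1.1165
CA = 1.1165 × 2.01 = 2.24 mmol/kg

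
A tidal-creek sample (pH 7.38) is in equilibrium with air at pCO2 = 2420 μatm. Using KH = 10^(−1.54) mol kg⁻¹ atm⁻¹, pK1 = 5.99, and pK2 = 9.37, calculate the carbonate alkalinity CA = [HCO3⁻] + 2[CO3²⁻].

CA = 1.75 mmol/kg

[CO2*] = KH · pCO2 = 10^(−1.54) × 2420×10^-6 = 6.979×10^-5 mol/kg
α₀ = 1/(1 + K1/[H⁺] + K1K2/[H⁺]²) = 1/(1 + 10^+1.39 + 10^-0.60) = 0.03876
DIC = [CO2*]/α₀ = 6.979×10^-5 / 0.03876 = 1.801 mmol/kg
CA = (α₁ + 2α₂)·DIC = (0.9515 + 2×0.009737) × 1.801 = 1.75 mmol/kg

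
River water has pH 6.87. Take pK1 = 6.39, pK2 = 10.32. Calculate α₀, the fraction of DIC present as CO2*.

α₀ = 1 / (1 + K1/[H⁺] + K1K2/[H⁺]²) = 1 / (1 + 10^+0.48 + 10^-2.97)
   = 1 / (1 + 3.0200 + 0.0010715) = 1/4.0210 = 0.2487

α₀ = 0.249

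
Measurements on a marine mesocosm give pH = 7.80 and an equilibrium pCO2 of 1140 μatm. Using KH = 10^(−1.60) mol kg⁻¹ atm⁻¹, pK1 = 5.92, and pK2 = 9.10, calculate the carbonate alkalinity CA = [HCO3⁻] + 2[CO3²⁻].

[CO2*] = KH · pCO2 = 10^(−1.60) × 1140×10^-6 = 2.864×10^-5 mol/kg
α₀ = 1/(1 + K1/[H⁺] + K1K2/[H⁺]²) = 1/(1 + 10^+1.88 + 10^+0.58) = 0.01240
DIC = [CO2*]/α₀ = 2.864×10^-5 / 0.01240 = 2.310 mmol/kg
CA = (α₁ + 2α₂)·DIC = (0.9405 + 2×0.04714) × 2.310 = 2.39 mmol/kg

CA = 2.39 mmol/kg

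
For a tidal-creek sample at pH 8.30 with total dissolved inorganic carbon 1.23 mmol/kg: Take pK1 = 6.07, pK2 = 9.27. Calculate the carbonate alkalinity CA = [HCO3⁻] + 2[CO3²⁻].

CA = [HCO3⁻] + 2[CO3²⁻] = (α₁ + 2α₂)·DIC
At pH 8.30: [H⁺]/K1 = 10^-2.23 = 0.0058884, K2/[H⁺] = 10^-0.97 = 0.10715
α₁ = 1/(1 + 0.0058884 + 0.10715) = 1/1.1130 = 0.8984; α₂ = α₁·K2/[H⁺] = 0.09627
α₁ + 2α₂ = 1.0910
CA = 1.0910 × 1.23 = 1.34 mmol/kg

CA = 1.34 mmol/kg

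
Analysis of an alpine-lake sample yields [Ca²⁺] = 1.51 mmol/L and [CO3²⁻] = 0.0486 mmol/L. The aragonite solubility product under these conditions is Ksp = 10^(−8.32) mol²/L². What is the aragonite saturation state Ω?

Ksp = 10^(−8.32) = 4.786×10^-9
Ω = [Ca²⁺][CO3²⁻]/Ksp = (1.51×10^-3)(0.0486×10^-3) / 4.786×10^-9 = 15.3

Ω = 15.3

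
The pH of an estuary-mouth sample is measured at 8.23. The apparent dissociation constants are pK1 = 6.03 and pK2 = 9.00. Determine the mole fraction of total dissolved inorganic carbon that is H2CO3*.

α₀ = 1 / (1 + K1/[H⁺] + K1K2/[H⁺]²) = 1 / (1 + 10^+2.20 + 10^+1.43)
   = 1 / (1 + 158.49 + 26.915) = 1/186.40 = 0.005365

α₀ = 0.00536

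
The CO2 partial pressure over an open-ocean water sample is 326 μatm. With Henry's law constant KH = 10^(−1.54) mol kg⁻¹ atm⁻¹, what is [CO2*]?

KH = 10^(−1.54) = 2.884×10^-2 mol kg⁻¹ atm⁻¹
[CO2*] = KH · pCO2 = 2.884×10^-2 × 326×10^-6 atm = 9.40×10^-6 mol/kg

[CO2*] = 9.40 μmol/kg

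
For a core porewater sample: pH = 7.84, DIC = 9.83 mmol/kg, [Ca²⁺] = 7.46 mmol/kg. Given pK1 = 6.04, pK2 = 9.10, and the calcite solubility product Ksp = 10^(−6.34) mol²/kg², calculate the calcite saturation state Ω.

α₂ = 1 / (1 + [H⁺]/K2 + [H⁺]²/(K1K2)) = 1 / (1 + 10^+1.26 + 10^-0.54)
   = 1 / (1 + 18.197 + 0.28840) = 1/19.485 = 0.05132
[CO3²⁻] = α₂ × DIC = 0.05132 × 9.83 = 0.5045 mmol/kg
Ksp = 10^(−6.34) = 4.571×10^-7
Ω = [Ca²⁺][CO3²⁻]/Ksp = (7.46×10^-3)(5.045×10^-4) / 4.571×10^-7 = 8.23

Ω = 8.23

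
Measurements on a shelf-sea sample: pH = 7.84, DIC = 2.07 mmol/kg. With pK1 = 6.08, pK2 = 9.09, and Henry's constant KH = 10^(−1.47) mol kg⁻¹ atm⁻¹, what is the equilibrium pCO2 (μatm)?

pCO2 = 989 μatm

α₀ = 1 / (1 + K1/[H⁺] + K1K2/[H⁺]²) = 1 / (1 + 10^+1.76 + 10^+0.51)
   = 1 / (1 + 57.544 + 3.2359) = 1/61.780 = 0.01619
[CO2*] = α₀ × DIC = 0.01619 × 2.07 = 0.03351 mmol/kg
pCO2 = [CO2*]/KH = 3.351×10^-5 / 3.388×10^-2 = 989 μatm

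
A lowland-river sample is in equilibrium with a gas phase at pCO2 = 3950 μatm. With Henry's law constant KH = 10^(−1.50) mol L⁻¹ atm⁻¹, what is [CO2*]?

[CO2*] = 125 μmol/L

KH = 10^(−1.50) = 3.162×10^-2 mol L⁻¹ atm⁻¹
[CO2*] = KH · pCO2 = 3.162×10^-2 × 3950×10^-6 atm = 1.25×10^-4 mol/L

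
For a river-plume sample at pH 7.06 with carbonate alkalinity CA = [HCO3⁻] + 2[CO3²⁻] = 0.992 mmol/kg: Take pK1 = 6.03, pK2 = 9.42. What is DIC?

CA = [HCO3⁻] + 2[CO3²⁻] = (α₁ + 2α₂)·DIC
At pH 7.06: [H⁺]/K1 = 10^-1.03 = 0.093325, K2/[H⁺] = 10^-2.36 = 0.0043652
α₁ = 1/(1 + 0.093325 + 0.0043652) = 1/1.0977 = 0.9110; α₂ = α₁·K2/[H⁺] = 0.003977
α₁ + 2α₂ = 0.9190
DIC = CA / (α₁ + 2α₂) = 0.992 / 0.9190 = 1.08 mmol/kg

DIC = 1.08 mmol/kg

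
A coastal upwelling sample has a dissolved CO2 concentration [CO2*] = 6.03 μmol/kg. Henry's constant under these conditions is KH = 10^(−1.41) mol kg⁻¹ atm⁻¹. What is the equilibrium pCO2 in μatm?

KH = 10^(−1.41) = 3.890×10^-2 mol kg⁻¹ atm⁻¹
pCO2 = [CO2*]/KH = 6.03×10^-6 / 3.890×10^-2 = 1.55×10^-4 atm = 155 μatm

pCO2 = 155 μatm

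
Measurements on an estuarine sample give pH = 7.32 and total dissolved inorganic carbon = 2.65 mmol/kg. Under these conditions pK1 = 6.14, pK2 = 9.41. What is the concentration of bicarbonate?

[HCO3⁻] = 2.47 mmol/kg

α₁ = 1 / (1 + [H⁺]/K1 + K2/[H⁺]) = 1 / (1 + 10^-1.18 + 10^-2.09)
   = 1 / (1 + 0.066069 + 0.0081283) = 1/1.0742 = 0.9309
[HCO3⁻] = α₁ × DIC = 0.9309 × 2.65 = 2.47 mmol/kg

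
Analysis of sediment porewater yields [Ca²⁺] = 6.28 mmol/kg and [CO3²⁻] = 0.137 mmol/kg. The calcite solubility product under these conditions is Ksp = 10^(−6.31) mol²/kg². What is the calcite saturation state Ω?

Ksp = 10^(−6.31) = 4.898×10^-7
Ω = [Ca²⁺][CO3²⁻]/Ksp = (6.28×10^-3)(0.137×10^-3) / 4.898×10^-7 = 1.76

Ω = 1.76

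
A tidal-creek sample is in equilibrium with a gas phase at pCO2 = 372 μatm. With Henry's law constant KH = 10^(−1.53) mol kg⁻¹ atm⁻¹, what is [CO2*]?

KH = 10^(−1.53) = 2.951×10^-2 mol kg⁻¹ atm⁻¹
[CO2*] = KH · pCO2 = 2.951×10^-2 × 372×10^-6 atm = 1.10×10^-5 mol/kg

[CO2*] = 11.0 μmol/kg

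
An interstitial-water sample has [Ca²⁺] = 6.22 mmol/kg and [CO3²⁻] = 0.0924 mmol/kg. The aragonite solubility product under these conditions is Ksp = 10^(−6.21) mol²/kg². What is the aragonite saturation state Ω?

Ksp = 10^(−6.21) = 6.166×10^-7
Ω = [Ca²⁺][CO3²⁻]/Ksp = (6.22×10^-3)(0.0924×10^-3) / 6.166×10^-7 = 0.932

Ω = 0.932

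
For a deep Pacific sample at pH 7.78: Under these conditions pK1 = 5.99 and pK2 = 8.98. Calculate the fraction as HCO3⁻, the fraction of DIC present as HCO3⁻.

α₁ = 1 / (1 + [H⁺]/K1 + K2/[H⁺]) = 1 / (1 + 10^-1.79 + 10^-1.20)
   = 1 / (1 + 0.016218 + 0.063096) = 1/1.0793 = 0.9265

α₁ = 0.927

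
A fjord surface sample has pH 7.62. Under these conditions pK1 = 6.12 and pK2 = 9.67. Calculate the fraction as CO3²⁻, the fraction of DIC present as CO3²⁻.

α₂ = 0.00857

α₂ = 1 / (1 + [H⁺]/K2 + [H⁺]²/(K1K2)) = 1 / (1 + 10^+2.05 + 10^+0.55)
   = 1 / (1 + 112.20 + 3.5481) = 1/116.75 = 0.008565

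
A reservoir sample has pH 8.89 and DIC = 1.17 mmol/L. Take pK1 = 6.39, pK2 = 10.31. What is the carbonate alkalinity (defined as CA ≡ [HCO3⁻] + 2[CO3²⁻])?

CA = 1.21 mmol/L

CA = [HCO3⁻] + 2[CO3²⁻] = (α₁ + 2α₂)·DIC
At pH 8.89: [H⁺]/K1 = 10^-2.50 = 0.0031623, K2/[H⁺] = 10^-1.42 = 0.038019
α₁ = 1/(1 + 0.0031623 + 0.038019) = 1/1.0412 = 0.9604; α₂ = α₁·K2/[H⁺] = 0.03652
α₁ + 2α₂ = 1.0335
CA = 1.0335 × 1.17 = 1.21 mmol/L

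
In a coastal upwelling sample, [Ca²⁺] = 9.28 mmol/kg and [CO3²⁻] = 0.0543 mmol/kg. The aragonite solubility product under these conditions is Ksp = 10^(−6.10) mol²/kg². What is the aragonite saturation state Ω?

Ω = 0.634

Ksp = 10^(−6.10) = 7.943×10^-7
Ω = [Ca²⁺][CO3²⁻]/Ksp = (9.28×10^-3)(0.0543×10^-3) / 7.943×10^-7 = 0.634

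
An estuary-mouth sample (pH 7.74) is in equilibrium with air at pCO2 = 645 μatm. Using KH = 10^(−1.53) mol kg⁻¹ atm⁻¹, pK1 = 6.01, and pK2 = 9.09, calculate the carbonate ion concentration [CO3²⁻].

[CO2*] = KH · pCO2 = 10^(−1.53) × 645×10^-6 = 1.904×10^-5 mol/kg
α₀ = 1/(1 + K1/[H⁺] + K1K2/[H⁺]²) = 1/(1 + 10^+1.73 + 10^+0.38) = 0.01751
DIC = [CO2*]/α₀ = 1.904×10^-5 / 0.01751 = 1.087 mmol/kg
[CO3²⁻] = α₂·DIC; α₂ = 0.04201, so [CO3²⁻] = 0.04201 × 1.087 = 0.0457 mmol/kg

[CO3²⁻] = 0.0457 mmol/kg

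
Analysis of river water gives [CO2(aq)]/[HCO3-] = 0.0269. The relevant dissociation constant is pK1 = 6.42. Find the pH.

pH = 7.99

From K1 = [H⁺][HCO3-]/[CO2(aq)]:  pH = pK1 − log₁₀([CO2(aq)]/[HCO3-])
log₁₀(0.0269) = -1.570
pH = 6.42 − (-1.570) = 7.99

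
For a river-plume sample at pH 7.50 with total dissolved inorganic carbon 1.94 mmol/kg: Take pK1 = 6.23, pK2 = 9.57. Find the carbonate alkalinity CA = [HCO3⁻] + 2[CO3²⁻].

CA = 1.86 mmol/kg

CA = [HCO3⁻] + 2[CO3²⁻] = (α₁ + 2α₂)·DIC
At pH 7.50: [H⁺]/K1 = 10^-1.27 = 0.053703, K2/[H⁺] = 10^-2.07 = 0.0085114
α₁ = 1/(1 + 0.053703 + 0.0085114) = 1/1.0622 = 0.9414; α₂ = α₁·K2/[H⁺] = 0.008013
α₁ + 2α₂ = 0.9575
CA = 0.9575 × 1.94 = 1.86 mmol/kg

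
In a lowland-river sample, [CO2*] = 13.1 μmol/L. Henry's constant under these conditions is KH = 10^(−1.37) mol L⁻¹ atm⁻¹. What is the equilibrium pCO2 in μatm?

KH = 10^(−1.37) = 4.266×10^-2 mol L⁻¹ atm⁻¹
pCO2 = [CO2*]/KH = 13.1×10^-6 / 4.266×10^-2 = 3.07×10^-4 atm = 307 μatm

pCO2 = 307 μatm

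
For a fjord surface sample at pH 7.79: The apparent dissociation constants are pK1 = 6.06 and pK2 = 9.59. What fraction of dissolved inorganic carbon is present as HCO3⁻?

α₁ = 1 / (1 + [H⁺]/K1 + K2/[H⁺]) = 1 / (1 + 10^-1.73 + 10^-1.80)
   = 1 / (1 + 0.018621 + 0.015849) = 1/1.0345 = 0.9667

α₁ = 0.967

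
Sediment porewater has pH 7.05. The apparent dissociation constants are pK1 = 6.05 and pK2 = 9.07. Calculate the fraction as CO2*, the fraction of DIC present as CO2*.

α₀ = 0.0901

α₀ = 1 / (1 + K1/[H⁺] + K1K2/[H⁺]²) = 1 / (1 + 10^+1.00 + 10^-1.02)
   = 1 / (1 + 10.000 + 0.095499) = 1/11.095 = 0.09013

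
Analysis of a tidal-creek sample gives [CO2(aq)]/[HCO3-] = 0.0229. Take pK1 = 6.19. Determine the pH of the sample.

From K1 = [H⁺][HCO3-]/[CO2(aq)]:  pH = pK1 − log₁₀([CO2(aq)]/[HCO3-])
log₁₀(0.0229) = -1.640
pH = 6.19 − (-1.640) = 7.83

pH = 7.83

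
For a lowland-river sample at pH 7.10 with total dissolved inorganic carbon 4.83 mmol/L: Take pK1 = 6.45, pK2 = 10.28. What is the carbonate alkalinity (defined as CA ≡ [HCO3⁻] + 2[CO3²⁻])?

CA = [HCO3⁻] + 2[CO3²⁻] = (α₁ + 2α₂)·DIC
At pH 7.10: [H⁺]/K1 = 10^-0.65 = 0.22387, K2/[H⁺] = 10^-3.18 = 0.00066069
α₁ = 1/(1 + 0.22387 + 0.00066069) = 1/1.2245 = 0.8166; α₂ = α₁·K2/[H⁺] = 0.0005395
α₁ + 2α₂ = 0.8177
CA = 0.8177 × 4.83 = 3.95 mmol/L

CA = 3.95 mmol/L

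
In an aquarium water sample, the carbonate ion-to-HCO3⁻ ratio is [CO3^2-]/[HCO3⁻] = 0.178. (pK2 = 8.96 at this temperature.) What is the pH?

pH = 8.21

From K2 = [H⁺][CO3^2-]/[HCO3⁻]:  pH = pK2 + log₁₀([CO3^2-]/[HCO3⁻])
log₁₀(0.178) = -0.750
pH = 8.96 + (-0.750) = 8.21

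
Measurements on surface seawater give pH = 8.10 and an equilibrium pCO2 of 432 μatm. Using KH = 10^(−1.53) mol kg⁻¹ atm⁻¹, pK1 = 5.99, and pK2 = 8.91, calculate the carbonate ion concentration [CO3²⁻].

[CO2*] = KH · pCO2 = 10^(−1.53) × 432×10^-6 = 1.275×10^-5 mol/kg
α₀ = 1/(1 + K1/[H⁺] + K1K2/[H⁺]²) = 1/(1 + 10^+2.11 + 10^+1.30) = 0.006677
DIC = [CO2*]/α₀ = 1.275×10^-5 / 0.006677 = 1.910 mmol/kg
[CO3²⁻] = α₂·DIC; α₂ = 0.1332, so [CO3²⁻] = 0.1332 × 1.910 = 0.254 mmol/kg

[CO3²⁻] = 0.254 mmol/kg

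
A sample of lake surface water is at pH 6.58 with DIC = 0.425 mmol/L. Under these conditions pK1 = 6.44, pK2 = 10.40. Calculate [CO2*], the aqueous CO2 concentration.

α₀ = 1 / (1 + K1/[H⁺] + K1K2/[H⁺]²) = 1 / (1 + 10^+0.14 + 10^-3.68)
   = 1 / (1 + 1.3804 + 0.00020893) = 1/2.3806 = 0.4201
[CO2*] = α₀ × DIC = 0.4201 × 0.425 = 0.179 mmol/L

[CO2*] = 0.179 mmol/L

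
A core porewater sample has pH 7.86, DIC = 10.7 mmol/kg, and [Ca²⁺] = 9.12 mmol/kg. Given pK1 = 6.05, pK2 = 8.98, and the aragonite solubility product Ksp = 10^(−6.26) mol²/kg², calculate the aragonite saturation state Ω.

Ω = 12.3

α₂ = 1 / (1 + [H⁺]/K2 + [H⁺]²/(K1K2)) = 1 / (1 + 10^+1.12 + 10^-0.69)
   = 1 / (1 + 13.183 + 0.20417) = 1/14.387 = 0.06951
[CO3²⁻] = α₂ × DIC = 0.06951 × 10.7 = 0.7437 mmol/kg
Ksp = 10^(−6.26) = 5.495×10^-7
Ω = [Ca²⁺][CO3²⁻]/Ksp = (9.12×10^-3)(7.437×10^-4) / 5.495×10^-7 = 12.3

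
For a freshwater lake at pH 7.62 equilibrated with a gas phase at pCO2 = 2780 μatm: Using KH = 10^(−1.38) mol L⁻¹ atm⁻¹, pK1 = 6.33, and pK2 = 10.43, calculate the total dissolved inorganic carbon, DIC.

DIC = 2.38 mmol/L

[CO2*] = KH · pCO2 = 10^(−1.38) × 2780×10^-6 = 1.159×10^-4 mol/L
α₀ = 1/(1 + K1/[H⁺] + K1K2/[H⁺]²) = 1/(1 + 10^+1.29 + 10^-1.52) = 0.04871
DIC = [CO2*]/α₀ = 1.159×10^-4 / 0.04871 = 2.38 mmol/L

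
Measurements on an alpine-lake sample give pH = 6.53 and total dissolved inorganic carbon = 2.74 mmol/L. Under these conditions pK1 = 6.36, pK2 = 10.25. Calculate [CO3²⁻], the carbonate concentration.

α₂ = 1 / (1 + [H⁺]/K2 + [H⁺]²/(K1K2)) = 1 / (1 + 10^+3.72 + 10^+3.55)
   = 1 / (1 + 5248.1 + 3548.1) = 1/8797.2 = 0.0001137
[CO3²⁻] = α₂ × DIC = 0.0001137 × 2.74 = 0.000311 mmol/L = 0.311 μmol/L

[CO3²⁻] = 0.311 μmol/L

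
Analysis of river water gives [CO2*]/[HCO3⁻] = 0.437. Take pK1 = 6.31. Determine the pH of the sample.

pH = 6.67

From K1 = [H⁺][HCO3⁻]/[CO2*]:  pH = pK1 − log₁₀([CO2*]/[HCO3⁻])
log₁₀(0.437) = -0.360
pH = 6.31 − (-0.360) = 6.67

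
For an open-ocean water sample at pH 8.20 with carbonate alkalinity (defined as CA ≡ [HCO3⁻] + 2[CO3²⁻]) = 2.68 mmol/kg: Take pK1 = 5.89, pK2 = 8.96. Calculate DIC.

DIC = 2.34 mmol/kg

CA = [HCO3⁻] + 2[CO3²⁻] = (α₁ + 2α₂)·DIC
At pH 8.20: [H⁺]/K1 = 10^-2.31 = 0.0048978, K2/[H⁺] = 10^-0.76 = 0.17378
α₁ = 1/(1 + 0.0048978 + 0.17378) = 1/1.1787 = 0.8484; α₂ = α₁·K2/[H⁺] = 0.1474
α₁ + 2α₂ = 1.1433
DIC = CA / (α₁ + 2α₂) = 2.68 / 1.1433 = 2.34 mmol/kg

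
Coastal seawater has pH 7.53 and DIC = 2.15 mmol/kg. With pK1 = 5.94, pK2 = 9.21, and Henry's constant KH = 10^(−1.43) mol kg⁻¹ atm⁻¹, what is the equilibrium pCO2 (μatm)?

pCO2 = 1420 μatm

α₀ = 1 / (1 + K1/[H⁺] + K1K2/[H⁺]²) = 1 / (1 + 10^+1.59 + 10^-0.09)
   = 1 / (1 + 38.905 + 0.81283) = 1/40.717 = 0.02456
[CO2*] = α₀ × DIC = 0.02456 × 2.15 = 0.05280 mmol/kg
pCO2 = [CO2*]/KH = 5.280×10^-5 / 3.715×10^-2 = 1420 μatm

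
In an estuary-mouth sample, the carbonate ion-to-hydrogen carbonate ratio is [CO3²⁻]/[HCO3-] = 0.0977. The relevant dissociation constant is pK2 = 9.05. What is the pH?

pH = 8.04

From K2 = [H⁺][CO3²⁻]/[HCO3-]:  pH = pK2 + log₁₀([CO3²⁻]/[HCO3-])
log₁₀(0.0977) = -1.010
pH = 9.05 + (-1.010) = 8.04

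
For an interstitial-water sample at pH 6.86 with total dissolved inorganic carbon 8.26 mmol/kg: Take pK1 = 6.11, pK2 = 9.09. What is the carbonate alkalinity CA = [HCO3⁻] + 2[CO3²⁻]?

CA = [HCO3⁻] + 2[CO3²⁻] = (α₁ + 2α₂)·DIC
At pH 6.86: [H⁺]/K1 = 10^-0.75 = 0.17783, K2/[H⁺] = 10^-2.23 = 0.0058884
α₁ = 1/(1 + 0.17783 + 0.0058884) = 1/1.1837 = 0.8448; α₂ = α₁·K2/[H⁺] = 0.004975
α₁ + 2α₂ = 0.8547
CA = 0.8547 × 8.26 = 7.06 mmol/kg

CA = 7.06 mmol/kg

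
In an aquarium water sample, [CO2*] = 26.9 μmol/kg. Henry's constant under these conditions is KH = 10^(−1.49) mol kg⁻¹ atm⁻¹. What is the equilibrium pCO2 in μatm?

pCO2 = 831 μatm

KH = 10^(−1.49) = 3.236×10^-2 mol kg⁻¹ atm⁻¹
pCO2 = [CO2*]/KH = 26.9×10^-6 / 3.236×10^-2 = 8.31×10^-4 atm = 831 μatm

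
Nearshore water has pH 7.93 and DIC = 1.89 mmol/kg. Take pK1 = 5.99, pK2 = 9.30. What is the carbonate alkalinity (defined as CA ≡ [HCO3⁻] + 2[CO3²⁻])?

CA = 1.95 mmol/kg

CA = [HCO3⁻] + 2[CO3²⁻] = (α₁ + 2α₂)·DIC
At pH 7.93: [H⁺]/K1 = 10^-1.94 = 0.011482, K2/[H⁺] = 10^-1.37 = 0.042658
α₁ = 1/(1 + 0.011482 + 0.042658) = 1/1.0541 = 0.9486; α₂ = α₁·K2/[H⁺] = 0.04047
α₁ + 2α₂ = 1.0296
CA = 1.0296 × 1.89 = 1.95 mmol/kg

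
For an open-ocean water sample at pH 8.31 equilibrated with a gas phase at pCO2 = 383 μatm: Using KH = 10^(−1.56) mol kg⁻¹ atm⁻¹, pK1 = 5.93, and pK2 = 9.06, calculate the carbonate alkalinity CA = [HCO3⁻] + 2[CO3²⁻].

[CO2*] = KH · pCO2 = 10^(−1.56) × 383×10^-6 = 1.055×10^-5 mol/kg
α₀ = 1/(1 + K1/[H⁺] + K1K2/[H⁺]²) = 1/(1 + 10^+2.38 + 10^+1.63) = 0.003527
DIC = [CO2*]/α₀ = 1.055×10^-5 / 0.003527 = 2.991 mmol/kg
CA = (α₁ + 2α₂)·DIC = (0.8460 + 2×0.1504) × 2.991 = 3.43 mmol/kg

CA = 3.43 mmol/kg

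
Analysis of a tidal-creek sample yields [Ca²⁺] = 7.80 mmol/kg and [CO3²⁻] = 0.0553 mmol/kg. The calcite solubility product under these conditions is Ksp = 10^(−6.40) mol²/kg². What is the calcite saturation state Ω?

Ω = 1.08

Ksp = 10^(−6.40) = 3.981×10^-7
Ω = [Ca²⁺][CO3²⁻]/Ksp = (7.80×10^-3)(0.0553×10^-3) / 3.981×10^-7 = 1.08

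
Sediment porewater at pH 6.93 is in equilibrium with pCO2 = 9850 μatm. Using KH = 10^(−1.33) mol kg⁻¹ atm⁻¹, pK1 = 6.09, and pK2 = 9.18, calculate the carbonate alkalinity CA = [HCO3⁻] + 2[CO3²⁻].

[CO2*] = KH · pCO2 = 10^(−1.33) × 9850×10^-6 = 4.607×10^-4 mol/kg
α₀ = 1/(1 + K1/[H⁺] + K1K2/[H⁺]²) = 1/(1 + 10^+0.84 + 10^-1.41) = 0.1257
DIC = [CO2*]/α₀ = 4.607×10^-4 / 0.1257 = 3.666 mmol/kg
CA = (α₁ + 2α₂)·DIC = (0.8694 + 2×0.004889) × 3.666 = 3.22 mmol/kg

CA = 3.22 mmol/kg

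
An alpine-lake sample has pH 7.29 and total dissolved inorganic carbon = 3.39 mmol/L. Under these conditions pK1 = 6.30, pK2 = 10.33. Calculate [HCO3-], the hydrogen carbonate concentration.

α₁ = 1 / (1 + [H⁺]/K1 + K2/[H⁺]) = 1 / (1 + 10^-0.99 + 10^-3.04)
   = 1 / (1 + 0.10233 + 0.00091201) = 1/1.1032 = 0.9064
[HCO3⁻] = α₁ × DIC = 0.9064 × 3.39 = 3.07 mmol/L

[HCO3⁻] = 3.07 mmol/L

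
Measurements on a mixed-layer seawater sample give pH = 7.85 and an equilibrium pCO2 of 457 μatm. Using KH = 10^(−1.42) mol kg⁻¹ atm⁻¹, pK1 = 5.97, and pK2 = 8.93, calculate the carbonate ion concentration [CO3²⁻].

[CO3²⁻] = 0.110 mmol/kg

[CO2*] = KH · pCO2 = 10^(−1.42) × 457×10^-6 = 1.737×10^-5 mol/kg
α₀ = 1/(1 + K1/[H⁺] + K1K2/[H⁺]²) = 1/(1 + 10^+1.88 + 10^+0.80) = 0.01202
DIC = [CO2*]/α₀ = 1.737×10^-5 / 0.01202 = 1.445 mmol/kg
[CO3²⁻] = α₂·DIC; α₂ = 0.07587, so [CO3²⁻] = 0.07587 × 1.445 = 0.110 mmol/kg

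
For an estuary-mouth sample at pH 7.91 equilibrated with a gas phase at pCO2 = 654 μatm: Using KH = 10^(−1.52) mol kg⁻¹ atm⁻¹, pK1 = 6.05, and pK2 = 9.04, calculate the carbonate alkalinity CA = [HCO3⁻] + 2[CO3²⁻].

CA = 1.64 mmol/kg

[CO2*] = KH · pCO2 = 10^(−1.52) × 654×10^-6 = 1.975×10^-5 mol/kg
α₀ = 1/(1 + K1/[H⁺] + K1K2/[H⁺]²) = 1/(1 + 10^+1.86 + 10^+0.73) = 0.01269
DIC = [CO2*]/α₀ = 1.975×10^-5 / 0.01269 = 1.557 mmol/kg
CA = (α₁ + 2α₂)·DIC = (0.9192 + 2×0.06814) × 1.557 = 1.64 mmol/kg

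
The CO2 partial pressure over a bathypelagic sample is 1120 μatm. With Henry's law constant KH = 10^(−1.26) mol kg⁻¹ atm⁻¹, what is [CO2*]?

KH = 10^(−1.26) = 5.495×10^-2 mol kg⁻¹ atm⁻¹
[CO2*] = KH · pCO2 = 5.495×10^-2 × 1120×10^-6 atm = 6.15×10^-5 mol/kg

[CO2*] = 61.5 μmol/kg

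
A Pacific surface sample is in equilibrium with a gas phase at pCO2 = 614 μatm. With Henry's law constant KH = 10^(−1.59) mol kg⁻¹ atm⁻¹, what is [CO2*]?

KH = 10^(−1.59) = 2.570×10^-2 mol kg⁻¹ atm⁻¹
[CO2*] = KH · pCO2 = 2.570×10^-2 × 614×10^-6 atm = 1.58×10^-5 mol/kg

[CO2*] = 15.8 μmol/kg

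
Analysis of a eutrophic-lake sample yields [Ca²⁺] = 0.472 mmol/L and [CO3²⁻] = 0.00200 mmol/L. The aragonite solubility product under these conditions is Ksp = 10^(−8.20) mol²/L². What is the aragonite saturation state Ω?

Ksp = 10^(−8.20) = 6.310×10^-9
Ω = [Ca²⁺][CO3²⁻]/Ksp = (0.472×10^-3)(0.00200×10^-3) / 6.310×10^-9 = 0.150

Ω = 0.150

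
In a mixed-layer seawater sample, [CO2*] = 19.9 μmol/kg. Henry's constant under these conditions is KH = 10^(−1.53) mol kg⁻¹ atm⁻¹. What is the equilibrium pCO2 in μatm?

pCO2 = 674 μatm

KH = 10^(−1.53) = 2.951×10^-2 mol kg⁻¹ atm⁻¹
pCO2 = [CO2*]/KH = 19.9×10^-6 / 2.951×10^-2 = 6.74×10^-4 atm = 674 μatm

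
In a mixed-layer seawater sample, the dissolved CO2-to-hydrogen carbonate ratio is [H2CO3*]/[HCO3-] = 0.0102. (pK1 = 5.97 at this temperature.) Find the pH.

pH = 7.96

From K1 = [H⁺][HCO3-]/[H2CO3*]:  pH = pK1 − log₁₀([H2CO3*]/[HCO3-])
log₁₀(0.0102) = -1.991
pH = 5.97 − (-1.991) = 7.96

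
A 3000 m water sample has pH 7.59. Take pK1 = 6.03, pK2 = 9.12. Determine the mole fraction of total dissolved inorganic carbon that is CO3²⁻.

α₂ = 1 / (1 + [H⁺]/K2 + [H⁺]²/(K1K2)) = 1 / (1 + 10^+1.53 + 10^-0.03)
   = 1 / (1 + 33.884 + 0.93325) = 1/35.818 = 0.02792

α₂ = 0.0279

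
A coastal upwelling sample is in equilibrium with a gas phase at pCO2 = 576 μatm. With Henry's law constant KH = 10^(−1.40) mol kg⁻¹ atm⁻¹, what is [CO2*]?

[CO2*] = 22.9 μmol/kg

KH = 10^(−1.40) = 3.981×10^-2 mol kg⁻¹ atm⁻¹
[CO2*] = KH · pCO2 = 3.981×10^-2 × 576×10^-6 atm = 2.29×10^-5 mol/kg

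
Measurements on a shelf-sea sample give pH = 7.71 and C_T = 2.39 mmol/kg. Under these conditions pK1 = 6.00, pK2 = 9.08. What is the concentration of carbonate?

[CO3²⁻] = 0.0960 mmol/kg

α₂ = 1 / (1 + [H⁺]/K2 + [H⁺]²/(K1K2)) = 1 / (1 + 10^+1.37 + 10^-0.34)
   = 1 / (1 + 23.442 + 0.45709) = 1/24.899 = 0.04016
[CO3²⁻] = α₂ × DIC = 0.04016 × 2.39 = 0.0960 mmol/kg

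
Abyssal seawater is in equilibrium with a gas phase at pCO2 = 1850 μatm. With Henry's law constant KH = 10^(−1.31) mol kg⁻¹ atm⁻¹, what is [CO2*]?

[CO2*] = 90.6 μmol/kg

KH = 10^(−1.31) = 4.898×10^-2 mol kg⁻¹ atm⁻¹
[CO2*] = KH · pCO2 = 4.898×10^-2 × 1850×10^-6 atm = 9.06×10^-5 mol/kg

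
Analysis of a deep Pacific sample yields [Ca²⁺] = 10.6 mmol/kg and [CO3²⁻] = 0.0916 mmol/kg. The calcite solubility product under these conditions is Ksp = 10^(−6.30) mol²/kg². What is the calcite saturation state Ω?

Ω = 1.94

Ksp = 10^(−6.30) = 5.012×10^-7
Ω = [Ca²⁺][CO3²⁻]/Ksp = (10.6×10^-3)(0.0916×10^-3) / 5.012×10^-7 = 1.94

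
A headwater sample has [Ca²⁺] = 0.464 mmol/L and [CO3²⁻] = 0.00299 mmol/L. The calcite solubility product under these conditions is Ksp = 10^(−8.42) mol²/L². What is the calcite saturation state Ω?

Ω = 0.365

Ksp = 10^(−8.42) = 3.802×10^-9
Ω = [Ca²⁺][CO3²⁻]/Ksp = (0.464×10^-3)(0.00299×10^-3) / 3.802×10^-9 = 0.365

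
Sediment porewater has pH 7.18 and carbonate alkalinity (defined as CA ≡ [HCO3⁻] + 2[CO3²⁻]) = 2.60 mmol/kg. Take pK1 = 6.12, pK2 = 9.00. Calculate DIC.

CA = [HCO3⁻] + 2[CO3²⁻] = (α₁ + 2α₂)·DIC
At pH 7.18: [H⁺]/K1 = 10^-1.06 = 0.087096, K2/[H⁺] = 10^-1.82 = 0.015136
α₁ = 1/(1 + 0.087096 + 0.015136) = 1/1.1022 = 0.9073; α₂ = α₁·K2/[H⁺] = 0.01373
α₁ + 2α₂ = 0.9347
DIC = CA / (α₁ + 2α₂) = 2.60 / 0.9347 = 2.78 mmol/kg

DIC = 2.78 mmol/kg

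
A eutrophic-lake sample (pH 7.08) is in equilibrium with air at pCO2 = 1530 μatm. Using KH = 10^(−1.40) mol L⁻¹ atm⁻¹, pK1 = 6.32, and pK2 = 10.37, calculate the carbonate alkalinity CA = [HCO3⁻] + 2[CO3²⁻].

[CO2*] = KH · pCO2 = 10^(−1.40) × 1530×10^-6 = 6.091×10^-5 mol/L
α₀ = 1/(1 + K1/[H⁺] + K1K2/[H⁺]²) = 1/(1 + 10^+0.76 + 10^-2.53) = 0.1480
DIC = [CO2*]/α₀ = 6.091×10^-5 / 0.1480 = 0.4116 mmol/L
CA = (α₁ + 2α₂)·DIC = (0.8516 + 2×0.0004367) × 0.4116 = 0.351 mmol/L

CA = 0.351 mmol/L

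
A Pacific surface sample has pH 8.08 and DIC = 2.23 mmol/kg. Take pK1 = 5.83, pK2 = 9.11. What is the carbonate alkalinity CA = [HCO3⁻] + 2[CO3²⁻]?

CA = 2.41 mmol/kg

CA = [HCO3⁻] + 2[CO3²⁻] = (α₁ + 2α₂)·DIC
At pH 8.08: [H⁺]/K1 = 10^-2.25 = 0.0056234, K2/[H⁺] = 10^-1.03 = 0.093325
α₁ = 1/(1 + 0.0056234 + 0.093325) = 1/1.0989 = 0.9100; α₂ = α₁·K2/[H⁺] = 0.08492
α₁ + 2α₂ = 1.0798
CA = 1.0798 × 2.23 = 2.41 mmol/kg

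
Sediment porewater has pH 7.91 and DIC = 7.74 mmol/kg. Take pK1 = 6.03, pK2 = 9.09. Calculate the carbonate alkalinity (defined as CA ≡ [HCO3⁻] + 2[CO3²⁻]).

CA = 8.12 mmol/kg

CA = [HCO3⁻] + 2[CO3²⁻] = (α₁ + 2α₂)·DIC
At pH 7.91: [H⁺]/K1 = 10^-1.88 = 0.013183, K2/[H⁺] = 10^-1.18 = 0.066069
α₁ = 1/(1 + 0.013183 + 0.066069) = 1/1.0793 = 0.9266; α₂ = α₁·K2/[H⁺] = 0.06122
α₁ + 2α₂ = 1.0490
CA = 1.0490 × 7.74 = 8.12 mmol/kg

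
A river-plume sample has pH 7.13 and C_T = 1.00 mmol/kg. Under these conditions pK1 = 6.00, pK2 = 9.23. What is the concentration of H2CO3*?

α₀ = 1 / (1 + K1/[H⁺] + K1K2/[H⁺]²) = 1 / (1 + 10^+1.13 + 10^-0.97)
   = 1 / (1 + 13.490 + 0.10715) = 1/14.597 = 0.06851
[CO2*] = α₀ × DIC = 0.06851 × 1.00 = 0.0685 mmol/kg

[CO2*] = 0.0685 mmol/kg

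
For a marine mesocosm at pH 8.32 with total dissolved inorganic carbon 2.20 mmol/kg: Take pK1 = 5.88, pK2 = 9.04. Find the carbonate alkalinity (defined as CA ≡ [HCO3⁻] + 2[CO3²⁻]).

CA = [HCO3⁻] + 2[CO3²⁻] = (α₁ + 2α₂)·DIC
At pH 8.32: [H⁺]/K1 = 10^-2.44 = 0.0036308, K2/[H⁺] = 10^-0.72 = 0.19055
α₁ = 1/(1 + 0.0036308 + 0.19055) = 1/1.1942 = 0.8374; α₂ = α₁·K2/[H⁺] = 0.1596
α₁ + 2α₂ = 1.1565
CA = 1.1565 × 2.20 = 2.54 mmol/kg

CA = 2.54 mmol/kg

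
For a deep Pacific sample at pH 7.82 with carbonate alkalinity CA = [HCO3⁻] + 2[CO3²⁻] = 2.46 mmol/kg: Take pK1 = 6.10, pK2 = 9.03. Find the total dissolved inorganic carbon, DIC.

CA = [HCO3⁻] + 2[CO3²⁻] = (α₁ + 2α₂)·DIC
At pH 7.82: [H⁺]/K1 = 10^-1.72 = 0.019055, K2/[H⁺] = 10^-1.21 = 0.061660
α₁ = 1/(1 + 0.019055 + 0.061660) = 1/1.0807 = 0.9253; α₂ = α₁·K2/[H⁺] = 0.05705
α₁ + 2α₂ = 1.0394
DIC = CA / (α₁ + 2α₂) = 2.46 / 1.0394 = 2.37 mmol/kg

DIC = 2.37 mmol/kg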